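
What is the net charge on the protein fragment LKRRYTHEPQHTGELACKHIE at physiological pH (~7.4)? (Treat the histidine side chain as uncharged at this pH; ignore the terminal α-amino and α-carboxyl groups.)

Near pH 7.4, K and R contribute +1 each, D and E contribute −1 each, and every other side chain (His included, as stated) is uncharged.
Positive (K, R): K2, R3, R4, K18 → +4.
Negative (D, E): E8, E14, E21 → −3.
Net charge = (+4) + (−3) = +1.

+1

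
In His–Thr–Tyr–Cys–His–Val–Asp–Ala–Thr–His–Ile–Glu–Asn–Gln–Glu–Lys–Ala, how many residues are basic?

Lysine (K), arginine (R), and histidine (H) have basic, nitrogen-containing side chains.
Matching residues: His1, His5, His10, Lys16.

4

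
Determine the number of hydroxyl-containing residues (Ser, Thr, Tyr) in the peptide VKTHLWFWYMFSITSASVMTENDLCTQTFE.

Matching residues: T3, Y9, S12, T14, S15, S17, T20, T26, T28.

9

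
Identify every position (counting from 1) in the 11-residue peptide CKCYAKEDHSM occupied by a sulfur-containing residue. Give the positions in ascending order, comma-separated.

The sulfur-bearing residues are cysteine (–SH) and methionine (–S–CH₃).
Matching residues: C1, C3, M11.

1, 3, 11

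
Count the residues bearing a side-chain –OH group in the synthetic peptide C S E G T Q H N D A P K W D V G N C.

2

Serine (S), threonine (T), and tyrosine (Y) each carry a hydroxyl group on the side chain.
Matching residues: S2, T5.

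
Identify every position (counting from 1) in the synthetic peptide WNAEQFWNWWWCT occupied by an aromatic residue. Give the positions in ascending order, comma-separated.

F, W, and Y each carry an aromatic ring on the side chain.
Matching residues: W1, F6, W7, W9, W10, W11.

1, 6, 7, 9, 10, 11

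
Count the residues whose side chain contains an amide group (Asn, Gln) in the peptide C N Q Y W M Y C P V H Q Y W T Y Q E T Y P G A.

Matching residues: N2, Q3, Q12, Q17.

4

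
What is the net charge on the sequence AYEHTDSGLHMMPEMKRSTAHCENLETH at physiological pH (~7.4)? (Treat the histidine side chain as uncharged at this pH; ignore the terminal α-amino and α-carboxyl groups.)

-3

Near pH 7.4, K and R contribute +1 each, D and E contribute −1 each, and every other side chain (His included, as stated) is uncharged.
Positive (K, R): K16, R17 → +2.
Negative (D, E): E3, D6, E14, E23, E26 → −5.
Net charge = (+2) + (−5) = −3.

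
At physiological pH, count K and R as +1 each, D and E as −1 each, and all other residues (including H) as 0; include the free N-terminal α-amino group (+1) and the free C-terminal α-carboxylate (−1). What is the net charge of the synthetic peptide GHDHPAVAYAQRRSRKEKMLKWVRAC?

Positive (K, R): R12, R13, R15, K16, K18, K21, R24 → +7.
Negative (D, E): D3, E17 → −2.
The N-terminus (+1) and C-terminus (−1) cancel.
Net charge = (+7) + (−2) = +5.

+5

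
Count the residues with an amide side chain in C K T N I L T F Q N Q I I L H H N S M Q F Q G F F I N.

8

Asparagine (N) and glutamine (Q) have uncharged amide side chains.
Matching residues: N4, Q9, N10, Q11, N17, Q20, Q22, N27.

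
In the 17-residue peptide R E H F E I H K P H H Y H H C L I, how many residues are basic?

8

The basic amino acids are Lys (K), Arg (R), and His (H).
Matching residues: R1, H3, H7, K8, H10, H11, H13, H14.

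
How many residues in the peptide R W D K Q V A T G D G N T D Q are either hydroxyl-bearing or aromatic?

Hydroxyl-bearing: S, T, Y. Aromatic: F, W, Y.
Hydroxyl-bearing residues here: T8, T13 (2).
Aromatic residues here: W2 (1).
(Y belongs to both groups, but none appear in this sequence.) Total = 2 + 1 = 3.

3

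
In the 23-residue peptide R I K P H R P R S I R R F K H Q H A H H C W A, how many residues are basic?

12

K, R, and H are the three residues with basic side chains (ε-amine, guanidinium, and imidazole respectively).
Matching residues: R1, K3, H5, R6, R8, R11, R12, K14, H15, H17, H19, H20.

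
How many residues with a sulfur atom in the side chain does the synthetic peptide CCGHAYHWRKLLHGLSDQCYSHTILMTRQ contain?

The sulfur-bearing residues are cysteine (–SH) and methionine (–S–CH₃).
Matching residues: C1, C2, C19, M26.

4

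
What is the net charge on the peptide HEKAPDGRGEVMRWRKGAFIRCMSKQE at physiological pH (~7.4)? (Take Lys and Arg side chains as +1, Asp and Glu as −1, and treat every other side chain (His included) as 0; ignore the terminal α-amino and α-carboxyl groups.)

Positive (K, R): K3, R8, R13, R15, K16, R21, K25 → +7.
Negative (D, E): E2, D6, E10, E27 → −4.
Net charge = (+7) + (−4) = +3.

+3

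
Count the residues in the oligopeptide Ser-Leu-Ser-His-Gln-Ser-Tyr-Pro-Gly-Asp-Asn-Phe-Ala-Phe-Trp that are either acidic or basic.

Acidic: D, E. Basic: H, K, R.
Acidic residues here: Asp10 (1).
Basic residues here: His4 (1).
The two groups share no amino acid, so total = 1 + 1 = 2.

2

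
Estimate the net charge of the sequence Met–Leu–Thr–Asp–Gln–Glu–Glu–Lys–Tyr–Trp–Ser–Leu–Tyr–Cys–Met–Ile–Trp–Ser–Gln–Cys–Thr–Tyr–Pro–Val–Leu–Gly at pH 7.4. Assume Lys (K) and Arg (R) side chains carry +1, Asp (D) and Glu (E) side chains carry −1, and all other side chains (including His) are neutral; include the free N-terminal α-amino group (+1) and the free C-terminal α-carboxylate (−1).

Positive (K, R): Lys8 → +1.
Negative (D, E): Asp4, Glu6, Glu7 → −3.
The N-terminus (+1) and C-terminus (−1) cancel.
Net charge = (+1) + (−3) = −2.

-2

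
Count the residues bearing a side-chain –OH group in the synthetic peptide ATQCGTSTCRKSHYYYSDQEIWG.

9

The –OH-bearing residues are Ser, Thr (aliphatic alcohols), and Tyr (phenol).
Matching residues: T2, T6, S7, T8, S12, Y14, Y15, Y16, S17.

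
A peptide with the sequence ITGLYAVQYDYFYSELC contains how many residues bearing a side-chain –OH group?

The –OH-bearing residues are Ser, Thr (aliphatic alcohols), and Tyr (phenol).
Matching residues: T2, Y5, Y9, Y11, Y13, S14.

6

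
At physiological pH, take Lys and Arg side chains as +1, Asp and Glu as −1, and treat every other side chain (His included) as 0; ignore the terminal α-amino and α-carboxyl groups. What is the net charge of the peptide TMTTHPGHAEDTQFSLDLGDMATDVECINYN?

Positive (K, R): none → +0.
Negative (D, E): E10, D11, D17, D20, D24, E26 → −6.
Net charge = (+0) + (−6) = −6.

-6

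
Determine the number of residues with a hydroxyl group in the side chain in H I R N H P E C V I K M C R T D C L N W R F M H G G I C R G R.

1

The –OH-bearing residues are Ser, Thr (aliphatic alcohols), and Tyr (phenol).
Matching residues: T15.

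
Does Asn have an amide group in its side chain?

Yes

Only N (asparagine) and Q (glutamine) carry a side-chain carboxamide.
Asparagine is in this group.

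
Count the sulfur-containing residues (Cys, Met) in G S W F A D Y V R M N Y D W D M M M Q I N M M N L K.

Matching residues: M10, M16, M17, M18, M22, M23.

6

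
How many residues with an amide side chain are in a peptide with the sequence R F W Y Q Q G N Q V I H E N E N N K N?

8

The amide-side-chain residues are Asn (N) and Gln (Q).
Matching residues: Q5, Q6, N8, Q9, N14, N16, N17, N19.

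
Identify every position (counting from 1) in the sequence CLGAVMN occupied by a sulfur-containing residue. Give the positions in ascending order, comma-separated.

Only Cys (C) and Met (M) have a sulfur atom in the side chain.
Matching residues: C1, M6.

1, 6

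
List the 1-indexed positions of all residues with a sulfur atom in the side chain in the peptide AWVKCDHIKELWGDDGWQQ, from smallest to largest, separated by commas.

The sulfur-bearing residues are cysteine (–SH) and methionine (–S–CH₃).
Matching residues: C5.

5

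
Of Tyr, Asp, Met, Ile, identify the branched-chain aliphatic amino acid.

Ile

V, L, and I make up the branched-chain aliphatic group.
Of the listed options, only Ile belongs to this group.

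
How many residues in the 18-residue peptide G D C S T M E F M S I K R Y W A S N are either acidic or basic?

Acidic: D, E. Basic: H, K, R.
Acidic residues here: D2, E7 (2).
Basic residues here: K12, R13 (2).
The two groups share no amino acid, so total = 2 + 2 = 4.

4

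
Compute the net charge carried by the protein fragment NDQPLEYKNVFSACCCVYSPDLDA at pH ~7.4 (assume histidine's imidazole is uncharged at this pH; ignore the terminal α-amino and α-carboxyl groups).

-3

The side chains ionized at physiological pH are Lys/Arg (+1) and Asp/Glu (−1); with His treated as neutral, nothing else contributes.
Positive (K, R): K8 → +1.
Negative (D, E): D2, E6, D21, D23 → −4.
Net charge = (+1) + (−4) = −3.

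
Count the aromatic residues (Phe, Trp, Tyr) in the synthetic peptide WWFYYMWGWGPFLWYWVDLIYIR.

Matching residues: W1, W2, F3, Y4, Y5, W7, W9, F12, W14, Y15, W16, Y21.

12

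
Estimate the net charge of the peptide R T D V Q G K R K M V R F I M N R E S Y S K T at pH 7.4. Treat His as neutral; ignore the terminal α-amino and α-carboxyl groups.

+5

At pH ~7.4 the Lys and Arg side chains are protonated (+1), the Asp and Glu side chains are deprotonated (−1), and with His taken as neutral all other side chains carry no charge.
Positive (K, R): R1, K7, R8, K9, R12, R17, K22 → +7.
Negative (D, E): D3, E18 → −2.
Net charge = (+7) + (−2) = +5.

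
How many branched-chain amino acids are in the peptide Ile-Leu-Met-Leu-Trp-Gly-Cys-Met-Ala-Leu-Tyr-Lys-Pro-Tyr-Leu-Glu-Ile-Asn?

6

V, L, and I make up the branched-chain aliphatic group.
Matching residues: Ile1, Leu2, Leu4, Leu10, Leu15, Ile17.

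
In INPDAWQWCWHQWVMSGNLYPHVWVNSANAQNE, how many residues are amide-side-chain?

Asparagine (N) and glutamine (Q) have uncharged amide side chains.
Matching residues: N2, Q7, Q12, N18, N26, N29, Q31, N32.

8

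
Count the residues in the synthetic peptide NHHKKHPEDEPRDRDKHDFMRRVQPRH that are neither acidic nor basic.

Acidic: D, E. Basic: K, R, H. All other residues are neither.
Matching residues: N1, P7, P11, F19, M20, V23, Q24, P25.

8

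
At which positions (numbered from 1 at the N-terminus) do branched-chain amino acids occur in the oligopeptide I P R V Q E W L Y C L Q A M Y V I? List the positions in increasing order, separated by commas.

The BCAAs are Val, Leu, and Ile — aliphatic side chains with a branch point.
Matching residues: I1, V4, L8, L11, V16, I17.

1, 4, 8, 11, 16, 17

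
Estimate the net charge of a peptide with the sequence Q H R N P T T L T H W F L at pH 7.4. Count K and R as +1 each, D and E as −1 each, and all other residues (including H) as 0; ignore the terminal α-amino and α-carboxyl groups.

+1

Positive (K, R): R3 → +1.
Negative (D, E): none → −0.
Net charge = (+1) + (−0) = +1.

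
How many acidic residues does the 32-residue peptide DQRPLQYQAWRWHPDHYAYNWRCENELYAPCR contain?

Aspartate (D) and glutamate (E) have carboxylic-acid side chains and are the acidic amino acids.
Matching residues: D1, D15, E24, E26.

4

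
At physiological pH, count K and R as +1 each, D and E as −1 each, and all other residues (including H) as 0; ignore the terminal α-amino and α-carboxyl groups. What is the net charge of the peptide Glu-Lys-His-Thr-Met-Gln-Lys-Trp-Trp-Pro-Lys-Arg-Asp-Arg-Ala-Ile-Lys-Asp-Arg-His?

Positive (K, R): Lys2, Lys7, Lys11, Arg12, Arg14, Lys17, Arg19 → +7.
Negative (D, E): Glu1, Asp13, Asp18 → −3.
Net charge = (+7) + (−3) = +4.

+4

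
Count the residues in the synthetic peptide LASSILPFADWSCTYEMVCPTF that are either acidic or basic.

Acidic: D, E. Basic: H, K, R.
Acidic residues here: D10, E16 (2).
Basic residues here: none (0).
The two groups share no amino acid, so total = 2 + 0 = 2.

2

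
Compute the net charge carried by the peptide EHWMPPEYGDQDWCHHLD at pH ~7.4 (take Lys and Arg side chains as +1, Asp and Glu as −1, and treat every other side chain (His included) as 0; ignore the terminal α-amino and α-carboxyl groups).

-5

Positive (K, R): none → +0.
Negative (D, E): E1, E7, D10, D12, D18 → −5.
Net charge = (+0) + (−5) = −5.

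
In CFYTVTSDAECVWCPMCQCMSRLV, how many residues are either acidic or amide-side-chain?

Acidic: D, E. Amide-side-chain: N, Q.
Acidic residues here: D8, E10 (2).
Amide-side-chain residues here: Q18 (1).
The two groups share no amino acid, so total = 2 + 1 = 3.

3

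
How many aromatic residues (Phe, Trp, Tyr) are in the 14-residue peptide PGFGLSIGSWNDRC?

Matching residues: F3, W10.

2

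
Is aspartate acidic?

Yes

Aspartate (D) and glutamate (E) have carboxylic-acid side chains and are the acidic amino acids.
Aspartate is in this group.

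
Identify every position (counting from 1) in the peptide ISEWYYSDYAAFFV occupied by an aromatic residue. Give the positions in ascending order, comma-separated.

4, 5, 6, 9, 12, 13

The aromatic amino acids are Phe (F, benzyl), Trp (W, indole), and Tyr (Y, phenol).
Matching residues: W4, Y5, Y6, Y9, F12, F13.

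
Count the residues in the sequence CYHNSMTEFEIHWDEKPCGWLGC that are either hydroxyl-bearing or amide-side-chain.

Hydroxyl-bearing: S, T, Y. Amide-side-chain: N, Q.
Hydroxyl-bearing residues here: Y2, S5, T7 (3).
Amide-side-chain residues here: N4 (1).
The two groups share no amino acid, so total = 3 + 1 = 4.

4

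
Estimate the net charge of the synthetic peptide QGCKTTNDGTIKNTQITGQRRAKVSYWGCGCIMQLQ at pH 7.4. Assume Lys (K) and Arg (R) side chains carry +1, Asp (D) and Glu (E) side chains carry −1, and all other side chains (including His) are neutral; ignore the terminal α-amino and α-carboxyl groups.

Positive (K, R): K4, K12, R20, R21, K23 → +5.
Negative (D, E): D8 → −1.
Net charge = (+5) + (−1) = +4.

+4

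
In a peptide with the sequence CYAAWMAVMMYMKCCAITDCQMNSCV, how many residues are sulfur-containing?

The sulfur-bearing residues are cysteine (–SH) and methionine (–S–CH₃).
Matching residues: C1, M6, M9, M10, M12, C14, C15, C20, M22, C25.

10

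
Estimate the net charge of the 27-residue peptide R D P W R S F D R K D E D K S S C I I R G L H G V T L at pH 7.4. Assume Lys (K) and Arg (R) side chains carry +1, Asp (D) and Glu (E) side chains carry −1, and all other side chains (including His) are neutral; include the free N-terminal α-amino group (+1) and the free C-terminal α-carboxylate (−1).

+1

Positive (K, R): R1, R5, R9, K10, K14, R20 → +6.
Negative (D, E): D2, D8, D11, E12, D13 → −5.
The N-terminus (+1) and C-terminus (−1) cancel.
Net charge = (+6) + (−5) = +1.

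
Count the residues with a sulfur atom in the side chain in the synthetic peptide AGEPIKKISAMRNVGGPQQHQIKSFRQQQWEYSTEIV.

1

The sulfur-bearing residues are cysteine (–SH) and methionine (–S–CH₃).
Matching residues: M11.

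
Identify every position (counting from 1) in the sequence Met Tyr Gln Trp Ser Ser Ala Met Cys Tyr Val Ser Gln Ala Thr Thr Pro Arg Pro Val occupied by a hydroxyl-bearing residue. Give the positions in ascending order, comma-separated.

The –OH-bearing residues are Ser, Thr (aliphatic alcohols), and Tyr (phenol).
Matching residues: Tyr2, Ser5, Ser6, Tyr10, Ser12, Thr15, Thr16.

2, 5, 6, 10, 12, 15, 16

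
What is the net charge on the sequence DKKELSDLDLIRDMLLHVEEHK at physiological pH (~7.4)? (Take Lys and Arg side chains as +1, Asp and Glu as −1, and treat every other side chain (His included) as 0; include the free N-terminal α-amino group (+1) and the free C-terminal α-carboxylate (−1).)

Positive (K, R): K2, K3, R12, K22 → +4.
Negative (D, E): D1, E4, D7, D9, D13, E19, E20 → −7.
The N-terminus (+1) and C-terminus (−1) cancel.
Net charge = (+4) + (−7) = −3.

-3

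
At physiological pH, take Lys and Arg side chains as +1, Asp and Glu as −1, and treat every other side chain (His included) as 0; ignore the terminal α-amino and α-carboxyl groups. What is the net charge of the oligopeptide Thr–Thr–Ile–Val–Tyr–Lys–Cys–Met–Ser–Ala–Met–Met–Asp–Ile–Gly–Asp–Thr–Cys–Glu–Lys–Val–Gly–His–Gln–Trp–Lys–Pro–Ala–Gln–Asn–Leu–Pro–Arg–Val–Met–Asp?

Positive (K, R): Lys6, Lys20, Lys26, Arg33 → +4.
Negative (D, E): Asp13, Asp16, Glu19, Asp36 → −4.
Net charge = (+4) + (−4) = 0.

0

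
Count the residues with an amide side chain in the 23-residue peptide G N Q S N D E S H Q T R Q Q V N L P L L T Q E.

Asparagine (N) and glutamine (Q) have uncharged amide side chains.
Matching residues: N2, Q3, N5, Q10, Q13, Q14, N16, Q22.

8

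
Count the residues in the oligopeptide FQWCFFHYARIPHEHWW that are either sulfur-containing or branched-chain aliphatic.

2

Sulfur-containing: C, M. Branched-chain aliphatic: I, L, V.
Sulfur-containing residues here: C4 (1).
Branched-chain aliphatic residues here: I11 (1).
The two groups share no amino acid, so total = 1 + 1 = 2.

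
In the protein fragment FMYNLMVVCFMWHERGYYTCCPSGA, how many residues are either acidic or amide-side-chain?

2

Acidic: D, E. Amide-side-chain: N, Q.
Acidic residues here: E14 (1).
Amide-side-chain residues here: N4 (1).
The two groups share no amino acid, so total = 1 + 1 = 2.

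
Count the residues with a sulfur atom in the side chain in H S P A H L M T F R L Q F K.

1

Cysteine (C, thiol) and methionine (M, thioether) are the two sulfur-containing amino acids.
Matching residues: M7.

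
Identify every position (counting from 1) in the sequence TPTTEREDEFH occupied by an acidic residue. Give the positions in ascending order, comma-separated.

5, 7, 8, 9

Matching residues: E5, E7, D8, E9.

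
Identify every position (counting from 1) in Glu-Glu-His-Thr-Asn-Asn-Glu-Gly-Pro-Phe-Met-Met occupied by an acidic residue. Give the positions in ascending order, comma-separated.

1, 2, 7

The acidic residues are Asp (D) and Glu (E), whose side chains end in a carboxylate group.
Matching residues: Glu1, Glu2, Glu7.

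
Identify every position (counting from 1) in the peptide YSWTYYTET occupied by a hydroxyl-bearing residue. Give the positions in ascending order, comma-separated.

Serine (S), threonine (T), and tyrosine (Y) each carry a hydroxyl group on the side chain.
Matching residues: Y1, S2, T4, Y5, Y6, T7, T9.

1, 2, 4, 5, 6, 7, 9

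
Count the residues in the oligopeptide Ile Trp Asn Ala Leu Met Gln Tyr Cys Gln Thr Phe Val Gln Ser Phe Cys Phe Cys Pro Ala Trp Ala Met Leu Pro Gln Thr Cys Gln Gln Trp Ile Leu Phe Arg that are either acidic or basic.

1

Acidic: D, E. Basic: H, K, R.
Acidic residues here: none (0).
Basic residues here: Arg36 (1).
The two groups share no amino acid, so total = 0 + 1 = 1.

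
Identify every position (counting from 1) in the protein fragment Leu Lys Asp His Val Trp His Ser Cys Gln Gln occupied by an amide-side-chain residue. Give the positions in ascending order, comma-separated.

The amide-side-chain residues are Asn (N) and Gln (Q).
Matching residues: Gln10, Gln11.

10, 11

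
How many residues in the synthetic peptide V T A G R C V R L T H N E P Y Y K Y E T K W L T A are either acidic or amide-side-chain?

3

Acidic: D, E. Amide-side-chain: N, Q.
Acidic residues here: E13, E19 (2).
Amide-side-chain residues here: N12 (1).
The two groups share no amino acid, so total = 2 + 1 = 3.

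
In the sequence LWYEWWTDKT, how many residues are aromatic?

Phenylalanine (F), tryptophan (W), and tyrosine (Y) have aromatic ring side chains.
Matching residues: W2, Y3, W5, W6.

4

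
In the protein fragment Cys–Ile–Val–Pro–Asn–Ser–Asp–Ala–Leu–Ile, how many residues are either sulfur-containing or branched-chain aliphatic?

Sulfur-containing: C, M. Branched-chain aliphatic: I, L, V.
Sulfur-containing residues here: Cys1 (1).
Branched-chain aliphatic residues here: Ile2, Val3, Leu9, Ile10 (4).
The two groups share no amino acid, so total = 1 + 4 = 5.

5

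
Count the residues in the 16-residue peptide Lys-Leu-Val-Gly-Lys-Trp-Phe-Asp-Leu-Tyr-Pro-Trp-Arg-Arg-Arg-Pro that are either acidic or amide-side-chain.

1

Acidic: D, E. Amide-side-chain: N, Q.
Acidic residues here: Asp8 (1).
Amide-side-chain residues here: none (0).
The two groups share no amino acid, so total = 1 + 0 = 1.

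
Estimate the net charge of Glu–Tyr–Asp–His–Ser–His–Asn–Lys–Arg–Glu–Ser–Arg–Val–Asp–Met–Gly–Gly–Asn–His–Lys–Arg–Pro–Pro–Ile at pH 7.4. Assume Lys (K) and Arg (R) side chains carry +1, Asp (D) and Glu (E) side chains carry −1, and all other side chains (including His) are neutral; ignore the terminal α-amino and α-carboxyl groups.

Positive (K, R): Lys8, Arg9, Arg12, Lys20, Arg21 → +5.
Negative (D, E): Glu1, Asp3, Glu10, Asp14 → −4.
Net charge = (+5) + (−4) = +1.

+1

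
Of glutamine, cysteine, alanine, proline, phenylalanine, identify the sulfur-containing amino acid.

cysteine

Only Cys (C) and Met (M) have a sulfur atom in the side chain.
Of the listed options, only cysteine belongs to this group.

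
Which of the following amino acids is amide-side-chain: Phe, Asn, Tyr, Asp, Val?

The amide-side-chain residues are Asn (N) and Gln (Q).
Of the listed options, only Asn belongs to this group.

Asn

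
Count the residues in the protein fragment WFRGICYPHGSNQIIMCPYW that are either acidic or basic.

2

Acidic: D, E. Basic: H, K, R.
Acidic residues here: none (0).
Basic residues here: R3, H9 (2).
The two groups share no amino acid, so total = 0 + 2 = 2.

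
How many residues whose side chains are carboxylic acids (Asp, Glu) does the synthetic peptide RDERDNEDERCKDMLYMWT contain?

7

Matching residues: D2, E3, D5, E7, D8, E9, D13.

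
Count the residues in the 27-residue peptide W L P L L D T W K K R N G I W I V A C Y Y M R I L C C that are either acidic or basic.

5

Acidic: D, E. Basic: H, K, R.
Acidic residues here: D6 (1).
Basic residues here: K9, K10, R11, R23 (4).
The two groups share no amino acid, so total = 1 + 4 = 5.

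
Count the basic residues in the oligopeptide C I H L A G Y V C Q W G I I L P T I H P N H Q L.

K, R, and H are the three residues with basic side chains (ε-amine, guanidinium, and imidazole respectively).
Matching residues: H3, H19, H22.

3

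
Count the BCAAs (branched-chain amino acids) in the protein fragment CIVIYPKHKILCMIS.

Valine (V), leucine (L), and isoleucine (I) are the branched-chain amino acids.
Matching residues: I2, V3, I4, I10, L11, I14.

6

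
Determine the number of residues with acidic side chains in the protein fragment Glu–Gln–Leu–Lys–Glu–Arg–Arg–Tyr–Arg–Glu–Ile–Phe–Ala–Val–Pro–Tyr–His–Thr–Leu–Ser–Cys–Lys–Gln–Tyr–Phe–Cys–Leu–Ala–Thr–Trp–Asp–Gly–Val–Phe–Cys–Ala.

4

Aspartate (D) and glutamate (E) have carboxylic-acid side chains and are the acidic amino acids.
Matching residues: Glu1, Glu5, Glu10, Asp31.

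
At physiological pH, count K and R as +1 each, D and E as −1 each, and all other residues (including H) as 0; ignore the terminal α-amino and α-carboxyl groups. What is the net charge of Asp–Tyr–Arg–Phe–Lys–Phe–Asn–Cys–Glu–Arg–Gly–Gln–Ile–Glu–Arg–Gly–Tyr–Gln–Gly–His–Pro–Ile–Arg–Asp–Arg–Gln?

Positive (K, R): Arg3, Lys5, Arg10, Arg15, Arg23, Arg25 → +6.
Negative (D, E): Asp1, Glu9, Glu14, Asp24 → −4.
Net charge = (+6) + (−4) = +2.

+2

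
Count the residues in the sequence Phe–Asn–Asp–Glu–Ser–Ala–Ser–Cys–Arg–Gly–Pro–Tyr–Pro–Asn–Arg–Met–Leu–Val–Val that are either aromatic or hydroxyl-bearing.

Aromatic: F, W, Y. Hydroxyl-bearing: S, T, Y.
Aromatic residues here: Phe1, Tyr12 (2).
Hydroxyl-bearing residues here: Ser5, Ser7, Tyr12 (3).
Y is in both groups, so the 1 Y residue must not be double-counted.
Total = 2 + 3 − 1 = 4.

4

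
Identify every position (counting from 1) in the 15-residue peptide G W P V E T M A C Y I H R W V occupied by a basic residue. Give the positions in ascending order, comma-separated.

12, 13

K, R, and H are the three residues with basic side chains (ε-amine, guanidinium, and imidazole respectively).
Matching residues: H12, R13.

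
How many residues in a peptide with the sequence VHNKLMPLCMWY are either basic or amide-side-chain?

Basic: H, K, R. Amide-side-chain: N, Q.
Basic residues here: H2, K4 (2).
Amide-side-chain residues here: N3 (1).
The two groups share no amino acid, so total = 2 + 1 = 3.

3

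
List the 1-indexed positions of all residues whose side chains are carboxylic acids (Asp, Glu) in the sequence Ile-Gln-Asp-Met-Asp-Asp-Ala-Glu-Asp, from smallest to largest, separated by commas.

3, 5, 6, 8, 9

Matching residues: Asp3, Asp5, Asp6, Glu8, Asp9.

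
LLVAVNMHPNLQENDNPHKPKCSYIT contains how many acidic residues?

2

The acidic residues are Asp (D) and Glu (E), whose side chains end in a carboxylate group.
Matching residues: E13, D15.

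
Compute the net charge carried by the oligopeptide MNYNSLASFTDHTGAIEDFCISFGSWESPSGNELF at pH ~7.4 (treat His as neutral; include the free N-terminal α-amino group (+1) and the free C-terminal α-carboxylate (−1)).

-5

At pH ~7.4 the Lys and Arg side chains are protonated (+1), the Asp and Glu side chains are deprotonated (−1), and with His taken as neutral all other side chains carry no charge.
Positive (K, R): none → +0.
Negative (D, E): D11, E17, D18, E27, E33 → −5.
The N-terminus (+1) and C-terminus (−1) cancel.
Net charge = (+0) + (−5) = −5.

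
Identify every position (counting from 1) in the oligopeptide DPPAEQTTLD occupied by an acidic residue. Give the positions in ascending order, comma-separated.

1, 5, 10

The acidic residues are Asp (D) and Glu (E), whose side chains end in a carboxylate group.
Matching residues: D1, E5, D10.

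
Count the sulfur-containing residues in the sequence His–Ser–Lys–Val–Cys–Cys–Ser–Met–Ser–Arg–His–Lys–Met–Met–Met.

6

Only Cys (C) and Met (M) have a sulfur atom in the side chain.
Matching residues: Cys5, Cys6, Met8, Met13, Met14, Met15.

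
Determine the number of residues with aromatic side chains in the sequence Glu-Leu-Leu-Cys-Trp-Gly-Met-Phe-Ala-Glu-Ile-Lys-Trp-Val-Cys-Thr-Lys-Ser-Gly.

The aromatic amino acids are Phe (F, benzyl), Trp (W, indole), and Tyr (Y, phenol).
Matching residues: Trp5, Phe8, Trp13.

3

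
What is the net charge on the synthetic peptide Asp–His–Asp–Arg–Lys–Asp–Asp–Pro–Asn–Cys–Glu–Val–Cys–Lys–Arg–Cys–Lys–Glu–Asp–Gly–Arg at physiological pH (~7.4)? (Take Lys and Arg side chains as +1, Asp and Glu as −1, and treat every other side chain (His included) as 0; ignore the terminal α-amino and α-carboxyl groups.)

-1

Positive (K, R): Arg4, Lys5, Lys14, Arg15, Lys17, Arg21 → +6.
Negative (D, E): Asp1, Asp3, Asp6, Asp7, Glu11, Glu18, Asp19 → −7.
Net charge = (+6) + (−7) = −1.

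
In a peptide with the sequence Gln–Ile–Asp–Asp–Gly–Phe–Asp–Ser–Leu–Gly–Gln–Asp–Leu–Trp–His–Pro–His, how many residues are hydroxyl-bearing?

S, T, and Y are the three residues with a side-chain hydroxyl.
Matching residues: Ser8.

1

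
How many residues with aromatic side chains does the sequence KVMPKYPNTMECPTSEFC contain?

Phenylalanine (F), tryptophan (W), and tyrosine (Y) have aromatic ring side chains.
Matching residues: Y6, F17.

2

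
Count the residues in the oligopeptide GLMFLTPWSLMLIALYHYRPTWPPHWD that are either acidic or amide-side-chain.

Acidic: D, E. Amide-side-chain: N, Q.
Acidic residues here: D27 (1).
Amide-side-chain residues here: none (0).
The two groups share no amino acid, so total = 1 + 0 = 1.

1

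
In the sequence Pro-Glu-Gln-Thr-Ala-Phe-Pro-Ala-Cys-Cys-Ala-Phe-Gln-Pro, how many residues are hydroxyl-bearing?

1

Serine (S), threonine (T), and tyrosine (Y) each carry a hydroxyl group on the side chain.
Matching residues: Thr4.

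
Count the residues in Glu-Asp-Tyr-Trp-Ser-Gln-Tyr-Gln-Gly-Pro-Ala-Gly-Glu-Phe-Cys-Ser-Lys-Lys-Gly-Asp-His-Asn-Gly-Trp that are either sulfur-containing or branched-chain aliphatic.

Sulfur-containing: C, M. Branched-chain aliphatic: I, L, V.
Sulfur-containing residues here: Cys15 (1).
Branched-chain aliphatic residues here: none (0).
The two groups share no amino acid, so total = 1 + 0 = 1.

1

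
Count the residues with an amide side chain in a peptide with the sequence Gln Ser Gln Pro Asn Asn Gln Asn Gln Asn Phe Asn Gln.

10

Only N (asparagine) and Q (glutamine) carry a side-chain carboxamide.
Matching residues: Gln1, Gln3, Asn5, Asn6, Gln7, Asn8, Gln9, Asn10, Asn12, Gln13.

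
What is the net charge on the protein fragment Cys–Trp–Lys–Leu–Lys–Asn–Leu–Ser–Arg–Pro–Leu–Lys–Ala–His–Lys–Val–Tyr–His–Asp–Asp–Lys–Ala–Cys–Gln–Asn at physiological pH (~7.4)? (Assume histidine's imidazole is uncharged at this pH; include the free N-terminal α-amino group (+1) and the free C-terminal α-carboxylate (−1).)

At pH ~7.4 the Lys and Arg side chains are protonated (+1), the Asp and Glu side chains are deprotonated (−1), and with His taken as neutral all other side chains carry no charge.
Positive (K, R): Lys3, Lys5, Arg9, Lys12, Lys15, Lys21 → +6.
Negative (D, E): Asp19, Asp20 → −2.
The N-terminus (+1) and C-terminus (−1) cancel.
Net charge = (+6) + (−2) = +4.

+4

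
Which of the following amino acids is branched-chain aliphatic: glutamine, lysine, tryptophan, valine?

Valine (V), leucine (L), and isoleucine (I) are the branched-chain amino acids.
Of the listed options, only valine belongs to this group.

valine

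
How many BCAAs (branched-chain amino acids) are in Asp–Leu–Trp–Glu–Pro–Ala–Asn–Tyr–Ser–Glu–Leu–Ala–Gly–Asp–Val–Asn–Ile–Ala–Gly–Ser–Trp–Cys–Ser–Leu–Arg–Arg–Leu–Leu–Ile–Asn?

8

V, L, and I make up the branched-chain aliphatic group.
Matching residues: Leu2, Leu11, Val15, Ile17, Leu24, Leu27, Leu28, Ile29.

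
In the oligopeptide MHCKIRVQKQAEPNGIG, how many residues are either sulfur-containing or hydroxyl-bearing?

2

Sulfur-containing: C, M. Hydroxyl-bearing: S, T, Y.
Sulfur-containing residues here: M1, C3 (2).
Hydroxyl-bearing residues here: none (0).
The two groups share no amino acid, so total = 2 + 0 = 2.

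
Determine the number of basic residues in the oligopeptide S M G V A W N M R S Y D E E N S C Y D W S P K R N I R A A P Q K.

5

K, R, and H are the three residues with basic side chains (ε-amine, guanidinium, and imidazole respectively).
Matching residues: R9, K23, R24, R27, K32.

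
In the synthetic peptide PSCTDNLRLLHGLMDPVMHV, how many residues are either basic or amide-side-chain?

Basic: H, K, R. Amide-side-chain: N, Q.
Basic residues here: R8, H11, H19 (3).
Amide-side-chain residues here: N6 (1).
The two groups share no amino acid, so total = 3 + 1 = 4.

4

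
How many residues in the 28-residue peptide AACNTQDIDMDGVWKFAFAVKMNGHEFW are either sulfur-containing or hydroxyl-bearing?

4

Sulfur-containing: C, M. Hydroxyl-bearing: S, T, Y.
Sulfur-containing residues here: C3, M10, M22 (3).
Hydroxyl-bearing residues here: T5 (1).
The two groups share no amino acid, so total = 3 + 1 = 4.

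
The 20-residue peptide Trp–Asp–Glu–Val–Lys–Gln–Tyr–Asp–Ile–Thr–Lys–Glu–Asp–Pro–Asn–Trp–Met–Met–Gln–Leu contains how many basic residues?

The basic amino acids are Lys (K), Arg (R), and His (H).
Matching residues: Lys5, Lys11.

2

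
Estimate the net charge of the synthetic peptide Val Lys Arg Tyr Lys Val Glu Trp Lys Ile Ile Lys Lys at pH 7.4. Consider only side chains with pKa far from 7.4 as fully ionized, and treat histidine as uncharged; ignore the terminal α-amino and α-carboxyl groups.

+5

At pH ~7.4 the Lys and Arg side chains are protonated (+1), the Asp and Glu side chains are deprotonated (−1), and with His taken as neutral all other side chains carry no charge.
Positive (K, R): Lys2, Arg3, Lys5, Lys9, Lys12, Lys13 → +6.
Negative (D, E): Glu7 → −1.
Net charge = (+6) + (−1) = +5.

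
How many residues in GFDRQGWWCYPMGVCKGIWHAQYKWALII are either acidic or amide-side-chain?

3

Acidic: D, E. Amide-side-chain: N, Q.
Acidic residues here: D3 (1).
Amide-side-chain residues here: Q5, Q22 (2).
The two groups share no amino acid, so total = 1 + 2 = 3.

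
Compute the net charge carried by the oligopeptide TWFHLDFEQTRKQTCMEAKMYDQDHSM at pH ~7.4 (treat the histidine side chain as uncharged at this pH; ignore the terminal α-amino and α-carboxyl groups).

Near pH 7.4, K and R contribute +1 each, D and E contribute −1 each, and every other side chain (His included, as stated) is uncharged.
Positive (K, R): R11, K12, K19 → +3.
Negative (D, E): D6, E8, E17, D22, D24 → −5.
Net charge = (+3) + (−5) = −2.

-2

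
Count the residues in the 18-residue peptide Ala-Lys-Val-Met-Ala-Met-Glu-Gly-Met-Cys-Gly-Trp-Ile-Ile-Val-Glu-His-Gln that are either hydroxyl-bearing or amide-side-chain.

1

Hydroxyl-bearing: S, T, Y. Amide-side-chain: N, Q.
Hydroxyl-bearing residues here: none (0).
Amide-side-chain residues here: Gln18 (1).
The two groups share no amino acid, so total = 0 + 1 = 1.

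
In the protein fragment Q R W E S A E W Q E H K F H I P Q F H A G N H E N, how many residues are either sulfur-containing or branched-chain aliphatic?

1

Sulfur-containing: C, M. Branched-chain aliphatic: I, L, V.
Sulfur-containing residues here: none (0).
Branched-chain aliphatic residues here: I15 (1).
The two groups share no amino acid, so total = 0 + 1 = 1.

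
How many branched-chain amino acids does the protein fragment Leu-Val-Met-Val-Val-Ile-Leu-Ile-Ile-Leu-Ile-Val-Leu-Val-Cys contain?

Valine (V), leucine (L), and isoleucine (I) are the branched-chain amino acids.
Matching residues: Leu1, Val2, Val4, Val5, Ile6, Leu7, Ile8, Ile9, Leu10, Ile11, Val12, Leu13, Val14.

13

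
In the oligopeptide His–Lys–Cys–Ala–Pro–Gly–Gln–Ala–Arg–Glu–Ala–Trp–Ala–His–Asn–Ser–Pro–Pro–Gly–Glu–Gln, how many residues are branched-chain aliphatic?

The BCAAs are Val, Leu, and Ile — aliphatic side chains with a branch point.
None of the 21 residues belong to this group.

0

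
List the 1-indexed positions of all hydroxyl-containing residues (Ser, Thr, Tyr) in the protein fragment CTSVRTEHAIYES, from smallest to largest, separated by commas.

2, 3, 6, 11, 13

Matching residues: T2, S3, T6, Y11, S13.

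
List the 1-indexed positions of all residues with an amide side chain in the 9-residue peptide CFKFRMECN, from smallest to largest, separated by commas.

Only N (asparagine) and Q (glutamine) carry a side-chain carboxamide.
Matching residues: N9.

9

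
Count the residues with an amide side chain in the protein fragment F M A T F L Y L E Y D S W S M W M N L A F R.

The amide-side-chain residues are Asn (N) and Gln (Q).
Matching residues: N18.

1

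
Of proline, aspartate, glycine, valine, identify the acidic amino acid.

aspartate

The acidic residues are Asp (D) and Glu (E), whose side chains end in a carboxylate group.
Of the listed options, only aspartate belongs to this group.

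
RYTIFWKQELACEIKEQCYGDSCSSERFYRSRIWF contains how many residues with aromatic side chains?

8

Phenylalanine (F), tryptophan (W), and tyrosine (Y) have aromatic ring side chains.
Matching residues: Y2, F5, W6, Y19, F28, Y29, W34, F35.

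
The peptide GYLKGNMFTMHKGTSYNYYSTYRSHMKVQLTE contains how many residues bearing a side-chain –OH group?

S, T, and Y are the three residues with a side-chain hydroxyl.
Matching residues: Y2, T9, T14, S15, Y16, Y18, Y19, S20, T21, Y22, S24, T31.

12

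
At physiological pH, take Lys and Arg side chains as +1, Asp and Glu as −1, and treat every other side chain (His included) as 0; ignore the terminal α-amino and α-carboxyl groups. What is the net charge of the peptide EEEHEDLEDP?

Positive (K, R): none → +0.
Negative (D, E): E1, E2, E3, E5, D6, E8, D9 → −7.
Net charge = (+0) + (−7) = −7.

-7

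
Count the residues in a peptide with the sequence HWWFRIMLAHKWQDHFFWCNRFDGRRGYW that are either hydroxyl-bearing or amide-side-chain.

Hydroxyl-bearing: S, T, Y. Amide-side-chain: N, Q.
Hydroxyl-bearing residues here: Y28 (1).
Amide-side-chain residues here: Q13, N20 (2).
The two groups share no amino acid, so total = 1 + 2 = 3.

3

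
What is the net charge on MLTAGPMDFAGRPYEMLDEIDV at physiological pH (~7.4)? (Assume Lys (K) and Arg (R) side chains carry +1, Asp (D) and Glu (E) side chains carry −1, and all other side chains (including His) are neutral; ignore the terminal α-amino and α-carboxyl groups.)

Positive (K, R): R12 → +1.
Negative (D, E): D8, E15, D18, E19, D21 → −5.
Net charge = (+1) + (−5) = −4.

-4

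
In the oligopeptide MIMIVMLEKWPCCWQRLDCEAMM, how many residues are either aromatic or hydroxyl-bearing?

2

Aromatic: F, W, Y. Hydroxyl-bearing: S, T, Y.
Aromatic residues here: W10, W14 (2).
Hydroxyl-bearing residues here: none (0).
(Y belongs to both groups, but none appear in this sequence.) Total = 2 + 0 = 2.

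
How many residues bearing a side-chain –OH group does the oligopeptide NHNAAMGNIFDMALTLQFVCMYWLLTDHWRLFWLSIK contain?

S, T, and Y are the three residues with a side-chain hydroxyl.
Matching residues: T15, Y22, T26, S35.

4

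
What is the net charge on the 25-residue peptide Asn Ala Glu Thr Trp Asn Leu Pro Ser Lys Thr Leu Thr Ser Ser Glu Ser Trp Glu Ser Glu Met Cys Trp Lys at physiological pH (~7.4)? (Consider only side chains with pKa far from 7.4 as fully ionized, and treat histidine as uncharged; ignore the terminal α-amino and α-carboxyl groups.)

-2

Near pH 7.4, K and R contribute +1 each, D and E contribute −1 each, and every other side chain (His included, as stated) is uncharged.
Positive (K, R): Lys10, Lys25 → +2.
Negative (D, E): Glu3, Glu16, Glu19, Glu21 → −4.
Net charge = (+2) + (−4) = −2.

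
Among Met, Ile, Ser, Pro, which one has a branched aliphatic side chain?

The BCAAs are Val, Leu, and Ile — aliphatic side chains with a branch point.
Of the listed options, only Ile belongs to this group.

Ile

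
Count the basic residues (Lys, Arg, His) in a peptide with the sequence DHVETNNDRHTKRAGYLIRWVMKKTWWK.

9

Matching residues: H2, R9, H10, K12, R13, R19, K23, K24, K28.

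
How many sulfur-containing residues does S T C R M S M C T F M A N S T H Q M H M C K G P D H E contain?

Cysteine (C, thiol) and methionine (M, thioether) are the two sulfur-containing amino acids.
Matching residues: C3, M5, M7, C8, M11, M18, M20, C21.

8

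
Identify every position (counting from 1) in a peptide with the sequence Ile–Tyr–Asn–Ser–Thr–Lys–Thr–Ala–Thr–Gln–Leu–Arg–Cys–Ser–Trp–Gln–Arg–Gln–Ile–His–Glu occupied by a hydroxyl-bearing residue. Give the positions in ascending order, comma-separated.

The –OH-bearing residues are Ser, Thr (aliphatic alcohols), and Tyr (phenol).
Matching residues: Tyr2, Ser4, Thr5, Thr7, Thr9, Ser14.

2, 4, 5, 7, 9, 14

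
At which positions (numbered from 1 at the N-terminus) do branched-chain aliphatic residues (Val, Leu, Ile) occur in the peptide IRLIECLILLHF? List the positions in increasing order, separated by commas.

Matching residues: I1, L3, I4, L7, I8, L9, L10.

1, 3, 4, 7, 8, 9, 10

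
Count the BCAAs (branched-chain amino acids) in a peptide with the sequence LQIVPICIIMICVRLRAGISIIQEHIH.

Valine (V), leucine (L), and isoleucine (I) are the branched-chain amino acids.
Matching residues: L1, I3, V4, I6, I8, I9, I11, V13, L15, I19, I21, I22, I26.

13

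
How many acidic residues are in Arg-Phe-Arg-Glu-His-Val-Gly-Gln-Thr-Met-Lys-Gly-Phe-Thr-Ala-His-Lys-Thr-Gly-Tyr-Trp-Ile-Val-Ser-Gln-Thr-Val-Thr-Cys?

1

Only D (aspartate) and E (glutamate) carry a side-chain carboxylic acid.
Matching residues: Glu4.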